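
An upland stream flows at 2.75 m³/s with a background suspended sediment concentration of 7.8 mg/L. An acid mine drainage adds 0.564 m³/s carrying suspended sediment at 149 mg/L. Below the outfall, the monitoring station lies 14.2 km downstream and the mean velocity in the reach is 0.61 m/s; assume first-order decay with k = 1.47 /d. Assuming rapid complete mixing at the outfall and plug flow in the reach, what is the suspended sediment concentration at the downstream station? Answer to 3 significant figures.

After mixing, C = (2.750·7.800 + 0.5640·149.0) / 3.314 = 105.5/3.314 = 31.83 mg/L.
Travel time t = 14.2·1000 / 0.61 = 23280 s = 6.466 h.
After decay, C = 31.83 × e^(−kt) = 31.83 × 0.6730 = 21.42 mg/L.

21.4 mg/L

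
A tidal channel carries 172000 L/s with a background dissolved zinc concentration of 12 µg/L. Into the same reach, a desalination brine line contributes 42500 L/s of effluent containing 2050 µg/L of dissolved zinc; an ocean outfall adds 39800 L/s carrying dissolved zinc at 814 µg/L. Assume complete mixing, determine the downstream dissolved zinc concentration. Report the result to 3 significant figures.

After mixing, C = (172000·12.00 + 42500·2050 + 39800·814.0) / 254300 = 121600000/254300 = 478.1 µg/L.

478 µg/L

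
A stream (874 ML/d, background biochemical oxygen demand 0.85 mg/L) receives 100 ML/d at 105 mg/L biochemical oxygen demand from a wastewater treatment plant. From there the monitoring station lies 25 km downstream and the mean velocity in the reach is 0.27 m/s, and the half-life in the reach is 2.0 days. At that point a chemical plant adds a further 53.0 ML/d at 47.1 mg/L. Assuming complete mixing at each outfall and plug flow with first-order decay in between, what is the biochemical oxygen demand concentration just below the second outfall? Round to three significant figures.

9.98 mg/L

Mass balance: C = (874.0·0.8500 + 100.0·105.0) / 974.0 = 11240/974.0 = 11.54 mg/L; combined flow 974.0 ML/d.
Travel time t = 25·1000 / 0.27 = 92590 s = 25.72 h.
Half-life 2.0 d → k = ln 2 / 2.0 = 0.3466 d⁻¹.
Decay over the reach: 11.54·exp(−kt) = 11.54·0.6898 = 7.962 mg/L.
At the second outfall, C = (974.0·7.962 + 53.00·47.10) / (974.0 + 53.00) = 9.982 mg/L.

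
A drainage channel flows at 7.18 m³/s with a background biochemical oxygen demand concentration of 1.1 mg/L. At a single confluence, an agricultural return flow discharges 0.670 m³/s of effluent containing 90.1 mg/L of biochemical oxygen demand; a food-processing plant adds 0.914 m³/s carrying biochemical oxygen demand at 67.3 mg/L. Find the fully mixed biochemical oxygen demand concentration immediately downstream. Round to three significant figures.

Mixed concentration C = ΣQC/ΣQ = (7.180·1.100 + 0.6700·90.10 + 0.9140·67.30) / 8.764 = 129.8/8.764 = 14.81 mg/L.

14.8 mg/L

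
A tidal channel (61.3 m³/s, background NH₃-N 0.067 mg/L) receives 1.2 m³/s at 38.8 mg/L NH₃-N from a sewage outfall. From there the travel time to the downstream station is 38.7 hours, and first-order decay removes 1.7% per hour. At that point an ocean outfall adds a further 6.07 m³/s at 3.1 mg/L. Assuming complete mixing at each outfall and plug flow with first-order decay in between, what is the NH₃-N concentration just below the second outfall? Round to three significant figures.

0.655 mg/L

Flow-weighted average: C = (61.30·0.06700 + 1.200·38.80) / 62.50 = 50.67/62.50 = 0.8107 mg/L; combined flow 62.50 m³/s.
1.7%/h lost → k = −ln(1 − 0.017) = 0.01715 h⁻¹.
First-order decay: C = 0.8107·exp(−k·t) = 0.8107·0.5150 = 0.4175 mg/L.
At the second outfall, C = (62.50·0.4175 + 6.070·3.100) / (62.50 + 6.070) = 0.6550 mg/L.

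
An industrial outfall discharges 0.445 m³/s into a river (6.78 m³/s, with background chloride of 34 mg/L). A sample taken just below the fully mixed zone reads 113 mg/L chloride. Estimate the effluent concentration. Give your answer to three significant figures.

1320 mg/L

Mass balance: 6.780·34.00 + 0.4450·Cₑ = 7.225·113.0
→ Cₑ = (7.225·113.0 − 6.780·34.00) / 0.4450 = 1317 mg/L.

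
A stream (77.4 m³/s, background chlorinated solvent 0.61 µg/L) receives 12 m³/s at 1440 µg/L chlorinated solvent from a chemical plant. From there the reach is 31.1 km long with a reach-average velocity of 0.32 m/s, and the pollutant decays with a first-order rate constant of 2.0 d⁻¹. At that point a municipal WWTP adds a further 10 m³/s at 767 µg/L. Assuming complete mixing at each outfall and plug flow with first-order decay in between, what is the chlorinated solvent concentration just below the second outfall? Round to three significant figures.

95.5 µg/L

Flow-weighted average: C = (77.40·0.6100 + 12.00·1440) / 89.40 = 17330/89.40 = 193.8 µg/L; combined flow 89.40 m³/s.
Travel time t = 31.1·1000 / 0.32 = 97190 s = 27.00 h.
Decay over the reach: 193.8·exp(−kt) = 193.8·0.1054 = 20.43 µg/L.
At the second outfall, C = (89.40·20.43 + 10.00·767.0) / (89.40 + 10.00) = 95.54 µg/L.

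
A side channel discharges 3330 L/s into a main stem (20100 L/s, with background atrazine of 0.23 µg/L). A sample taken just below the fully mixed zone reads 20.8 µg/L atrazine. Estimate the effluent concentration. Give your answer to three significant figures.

Mass balance: 20100·0.2300 + 3330·Cₑ = 23430·20.80
→ Cₑ = (23430·20.80 − 20100·0.2300) / 3330 = 145.0 µg/L.

145 µg/L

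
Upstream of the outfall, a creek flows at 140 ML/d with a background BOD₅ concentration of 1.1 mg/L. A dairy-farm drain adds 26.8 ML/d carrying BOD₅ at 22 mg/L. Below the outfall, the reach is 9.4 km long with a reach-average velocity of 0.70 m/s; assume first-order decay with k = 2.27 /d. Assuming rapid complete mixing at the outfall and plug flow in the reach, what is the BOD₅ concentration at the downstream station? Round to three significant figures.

3.13 mg/L

Mixed concentration C = ΣQC/ΣQ = (140.0·1.100 + 26.80·22.00) / 166.8 = 743.6/166.8 = 4.458 mg/L.
Travel time t = 9.4·1000 / 0.70 = 13430 s = 3.730 h.
Decay over the reach: 4.458·exp(−kt) = 4.458·0.7027 = 3.133 mg/L.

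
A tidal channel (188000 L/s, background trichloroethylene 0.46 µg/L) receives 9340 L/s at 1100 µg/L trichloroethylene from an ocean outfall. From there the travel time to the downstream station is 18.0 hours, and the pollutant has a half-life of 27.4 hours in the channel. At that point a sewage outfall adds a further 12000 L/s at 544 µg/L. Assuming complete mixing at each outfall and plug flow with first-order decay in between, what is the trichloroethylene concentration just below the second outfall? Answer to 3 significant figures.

62.6 µg/L

Conservation of mass: C = (188000·0.4600 + 9340·1100) / 197300 = 10360000/197300 = 52.50 µg/L; combined flow 197300 L/s.
Half-life 27.4 h → k = ln 2 / 27.4 = 0.02530 h⁻¹ = 0.6071 d⁻¹.
Applying C = C₀e^(−kt): 52.50 × 0.6342 = 33.30 µg/L.
At the second outfall, C = (197300·33.30 + 12000·544.0) / (197300 + 12000) = 62.57 µg/L.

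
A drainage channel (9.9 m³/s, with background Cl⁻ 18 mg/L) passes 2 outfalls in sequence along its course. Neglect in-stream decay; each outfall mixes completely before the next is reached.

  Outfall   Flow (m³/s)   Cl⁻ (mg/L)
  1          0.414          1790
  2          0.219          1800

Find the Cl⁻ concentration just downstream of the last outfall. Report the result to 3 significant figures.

Below outfall 1: Q → 10.31 m³/s, C = (9.900·18.00 + 0.4140·1790)/10.31 = 89.13 mg/L.
Below outfall 2: Q → 10.53 m³/s, C = (10.31·89.13 + 0.2190·1800)/10.53 = 124.7 mg/L.

125 mg/L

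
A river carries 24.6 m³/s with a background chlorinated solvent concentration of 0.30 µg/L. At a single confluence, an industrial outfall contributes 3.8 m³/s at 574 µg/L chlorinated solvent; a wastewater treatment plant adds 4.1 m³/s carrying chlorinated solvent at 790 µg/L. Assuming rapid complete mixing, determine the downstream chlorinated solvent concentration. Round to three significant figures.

167 µg/L

Conservation of mass: C = (24.60·0.3000 + 3.800·574.0 + 4.100·790.0) / 32.50 = 5428/32.50 = 167.0 µg/L.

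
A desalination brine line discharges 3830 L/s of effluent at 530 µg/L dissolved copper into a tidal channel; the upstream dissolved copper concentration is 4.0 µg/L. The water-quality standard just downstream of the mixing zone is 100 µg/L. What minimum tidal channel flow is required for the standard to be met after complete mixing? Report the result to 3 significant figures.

Set C_mix = 100: (Q·4.000 + 3830·530.0) / (Q + 3830) = 100
→ Q = 3830·(530.0 − 100)/(100 − 4.000) = 17160 L/s.

17200 L/s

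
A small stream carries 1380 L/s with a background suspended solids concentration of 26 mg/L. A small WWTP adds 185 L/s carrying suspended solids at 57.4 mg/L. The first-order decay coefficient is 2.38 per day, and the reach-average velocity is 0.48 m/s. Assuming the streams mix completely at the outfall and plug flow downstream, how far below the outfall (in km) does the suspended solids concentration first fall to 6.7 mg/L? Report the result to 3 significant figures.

Mixed concentration C = ΣQC/ΣQ = (1380·26.00 + 185.0·57.40) / 1565 = 46500/1565 = 29.71 mg/L.
Set 29.71·exp(−k·t) = 6.7 → t = ln(29.71/6.7)/k = 54070 s = 15.02 h.
Distance = v·t = 0.48·54070 = 25950 m = 25.95 km.

26.0 km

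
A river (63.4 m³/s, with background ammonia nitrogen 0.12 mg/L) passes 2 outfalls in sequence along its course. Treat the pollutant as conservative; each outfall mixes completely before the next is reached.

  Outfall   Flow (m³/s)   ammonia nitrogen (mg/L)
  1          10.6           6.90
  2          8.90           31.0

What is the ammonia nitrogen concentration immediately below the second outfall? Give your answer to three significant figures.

4.30 mg/L

Outfall 1: combined Q = 74.00 m³/s; C = (63.40·0.1200 + 10.60·6.900)/74.00 = 1.091 mg/L.
Outfall 2: combined Q = 82.90 m³/s; C = (74.00·1.091 + 8.900·31.00)/82.90 = 4.302 mg/L.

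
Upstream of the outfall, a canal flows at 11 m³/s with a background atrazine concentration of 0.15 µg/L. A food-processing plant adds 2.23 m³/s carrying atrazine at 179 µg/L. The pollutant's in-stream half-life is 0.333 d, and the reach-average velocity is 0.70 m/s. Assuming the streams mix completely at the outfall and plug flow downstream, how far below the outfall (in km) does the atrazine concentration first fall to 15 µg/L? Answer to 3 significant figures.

20.4 km

After mixing, C = (11.00·0.1500 + 2.230·179.0) / 13.23 = 400.8/13.23 = 30.30 µg/L.
Half-life 0.333 d → k = ln 2 / 0.333 = 2.082 d⁻¹.
Set 30.30·exp(−k·t) = 15 → t = ln(30.30/15)/k = 29180 s = 8.105 h.
Distance = v·t = 0.70·29180 = 20430 m = 20.43 km.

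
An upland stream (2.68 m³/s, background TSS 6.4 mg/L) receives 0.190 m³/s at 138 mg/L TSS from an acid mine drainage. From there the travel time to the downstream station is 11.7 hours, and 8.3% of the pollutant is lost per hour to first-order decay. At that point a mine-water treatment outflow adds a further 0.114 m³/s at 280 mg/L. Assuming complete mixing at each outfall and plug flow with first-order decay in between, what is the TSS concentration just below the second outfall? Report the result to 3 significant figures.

Flow-weighted average: C = (2.680·6.400 + 0.1900·138.0) / 2.870 = 43.37/2.870 = 15.11 mg/L; combined flow 2.870 m³/s.
8.3%/h lost → k = −ln(1 − 0.083) = 0.08665 h⁻¹.
After decay, C = 15.11 × e^(−kt) = 15.11 × 0.3628 = 5.483 mg/L.
At the second outfall, C = (2.870·5.483 + 0.1140·280.0) / (2.870 + 0.1140) = 15.97 mg/L.

16.0 mg/L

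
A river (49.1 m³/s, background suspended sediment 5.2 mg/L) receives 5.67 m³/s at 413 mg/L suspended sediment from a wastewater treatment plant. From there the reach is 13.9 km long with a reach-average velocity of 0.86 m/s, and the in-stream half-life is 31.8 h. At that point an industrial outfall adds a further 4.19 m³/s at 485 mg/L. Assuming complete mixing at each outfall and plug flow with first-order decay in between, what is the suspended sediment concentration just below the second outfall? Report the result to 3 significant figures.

Conservation of mass: C = (49.10·5.200 + 5.670·413.0) / 54.77 = 2597/54.77 = 47.42 mg/L; combined flow 54.77 m³/s.
Travel time t = 13.9·1000 / 0.86 = 16160 s = 4.490 h.
Half-life 31.8 h → k = ln 2 / 31.8 = 0.02180 h⁻¹ = 0.5231 d⁻¹.
Decay over the reach: 47.42·exp(−kt) = 47.42·0.9068 = 43.00 mg/L.
Second outfall: C = (54.77·43.00 + 4.190·485.0)/58.96 = 74.41 mg/L.

74.4 mg/L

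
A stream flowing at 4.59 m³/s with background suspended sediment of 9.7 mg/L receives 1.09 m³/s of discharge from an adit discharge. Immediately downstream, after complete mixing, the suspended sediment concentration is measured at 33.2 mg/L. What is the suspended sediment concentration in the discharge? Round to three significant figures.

132 mg/L

Mass balance: 4.590·9.700 + 1.090·Cₑ = 5.680·33.20
→ Cₑ = (5.680·33.20 − 4.590·9.700) / 1.090 = 132.2 mg/L.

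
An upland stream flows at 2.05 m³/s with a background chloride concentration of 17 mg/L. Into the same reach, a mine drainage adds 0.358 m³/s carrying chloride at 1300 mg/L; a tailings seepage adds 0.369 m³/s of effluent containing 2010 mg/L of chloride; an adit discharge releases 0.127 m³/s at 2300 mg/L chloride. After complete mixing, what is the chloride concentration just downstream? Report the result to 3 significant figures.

After mixing, C = (2.050·17.00 + 0.3580·1300 + 0.3690·2010 + 0.1270·2300) / 2.904 = 1534/2.904 = 528.3 mg/L.

528 mg/L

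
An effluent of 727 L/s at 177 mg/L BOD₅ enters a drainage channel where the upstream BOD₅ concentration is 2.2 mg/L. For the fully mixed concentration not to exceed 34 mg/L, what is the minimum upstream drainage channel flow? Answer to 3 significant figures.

3270 L/s

Set C_mix = 34: (Q·2.200 + 727.0·177.0) / (Q + 727.0) = 34
→ Q = 727.0·(177.0 − 34)/(34 − 2.200) = 3269 L/s.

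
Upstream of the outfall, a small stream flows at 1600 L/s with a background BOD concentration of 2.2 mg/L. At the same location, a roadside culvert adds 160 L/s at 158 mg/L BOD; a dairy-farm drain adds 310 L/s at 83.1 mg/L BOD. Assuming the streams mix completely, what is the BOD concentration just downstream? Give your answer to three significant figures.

26.4 mg/L

Mass balance: C = (1600·2.200 + 160.0·158.0 + 310.0·83.10) / 2070 = 54560/2070 = 26.36 mg/L.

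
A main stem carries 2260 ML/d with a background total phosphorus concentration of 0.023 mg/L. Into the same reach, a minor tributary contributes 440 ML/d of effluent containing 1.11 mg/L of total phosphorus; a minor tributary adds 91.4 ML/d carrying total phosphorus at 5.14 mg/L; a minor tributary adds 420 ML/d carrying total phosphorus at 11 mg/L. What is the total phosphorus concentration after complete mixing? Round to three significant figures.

Mass balance: C = (2260·0.02300 + 440.0·1.110 + 91.40·5.140 + 420.0·11.00) / 3211 = 5630/3211 = 1.753 mg/L.

1.75 mg/L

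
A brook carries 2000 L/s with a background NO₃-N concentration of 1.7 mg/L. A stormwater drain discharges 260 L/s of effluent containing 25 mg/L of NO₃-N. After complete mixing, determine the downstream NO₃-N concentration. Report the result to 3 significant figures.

4.38 mg/L

Conservation of mass: C = (2000·1.700 + 260.0·25.00) / 2260 = 9900/2260 = 4.381 mg/L.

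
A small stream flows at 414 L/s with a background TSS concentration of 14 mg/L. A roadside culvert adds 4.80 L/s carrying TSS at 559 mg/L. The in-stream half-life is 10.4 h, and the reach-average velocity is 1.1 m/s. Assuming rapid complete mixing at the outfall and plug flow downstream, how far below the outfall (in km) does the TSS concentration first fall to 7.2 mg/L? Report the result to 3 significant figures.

Mass balance: C = (414.0·14.00 + 4.800·559.0) / 418.8 = 8479/418.8 = 20.25 mg/L.
Half-life 10.4 h → k = ln 2 / 10.4 = 0.06665 h⁻¹ = 1.600 d⁻¹.
Set 20.25·exp(−k·t) = 7.2 → t = ln(20.25/7.2)/k = 55850 s = 15.51 h.
Distance = v·t = 1.1·55850 = 61430 m = 61.43 km.

61.4 km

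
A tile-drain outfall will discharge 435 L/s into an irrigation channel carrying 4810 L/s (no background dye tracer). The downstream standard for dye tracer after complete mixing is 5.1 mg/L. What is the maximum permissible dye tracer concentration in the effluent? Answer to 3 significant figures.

61.5 mg/L

At the limit, (Qr·Cr + Qe·Cₑ)/(Qr + Qe) = 5.1:
Cₑ = (5245·5.1 − 4810·0) / 435.0 = 61.49 mg/L.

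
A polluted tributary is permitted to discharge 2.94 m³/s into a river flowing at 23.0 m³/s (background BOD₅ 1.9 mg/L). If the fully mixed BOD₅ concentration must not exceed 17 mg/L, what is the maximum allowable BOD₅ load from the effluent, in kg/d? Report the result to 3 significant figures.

34300 kg/d

Mass balance at the limit: 23.00·1.900 + 2.940·Cₑ = 25.94·17 → Cₑ = 135.1 mg/L.
Load = 2.940 m³/s × 135.1 g/m³ × 86 400 s/d = 34320 kg/d.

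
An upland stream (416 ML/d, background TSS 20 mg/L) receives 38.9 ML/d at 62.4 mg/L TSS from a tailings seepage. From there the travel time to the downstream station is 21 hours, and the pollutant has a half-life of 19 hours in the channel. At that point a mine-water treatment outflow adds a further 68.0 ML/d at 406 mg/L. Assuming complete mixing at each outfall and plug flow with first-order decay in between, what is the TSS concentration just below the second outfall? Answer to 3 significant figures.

Mass balance: C = (416.0·20.00 + 38.90·62.40) / 454.9 = 10750/454.9 = 23.63 mg/L; combined flow 454.9 ML/d.
Half-life 19 h → k = ln 2 / 19 = 0.03648 h⁻¹ = 0.8756 d⁻¹.
Applying C = C₀e^(−kt): 23.63 × 0.4648 = 10.98 mg/L.
Second outfall: C = (454.9·10.98 + 68.00·406.0)/522.9 = 62.35 mg/L.

62.4 mg/L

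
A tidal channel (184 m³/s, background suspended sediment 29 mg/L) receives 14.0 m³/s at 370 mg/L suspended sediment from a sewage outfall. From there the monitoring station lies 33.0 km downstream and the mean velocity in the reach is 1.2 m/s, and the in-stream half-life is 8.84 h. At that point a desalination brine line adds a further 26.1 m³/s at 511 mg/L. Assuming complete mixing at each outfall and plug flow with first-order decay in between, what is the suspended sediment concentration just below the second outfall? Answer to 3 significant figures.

Conservation of mass: C = (184.0·29.00 + 14.00·370.0) / 198.0 = 10520/198.0 = 53.11 mg/L; combined flow 198.0 m³/s.
Travel time t = 33.0·1000 / 1.2 = 27500 s = 7.639 h.
Half-life 8.84 h → k = ln 2 / 8.84 = 0.07841 h⁻¹ = 1.882 d⁻¹.
Decay over the reach: 53.11·exp(−kt) = 53.11·0.5494 = 29.18 mg/L.
At the second outfall, C = (198.0·29.18 + 26.10·511.0) / (198.0 + 26.10) = 85.29 mg/L.

85.3 mg/L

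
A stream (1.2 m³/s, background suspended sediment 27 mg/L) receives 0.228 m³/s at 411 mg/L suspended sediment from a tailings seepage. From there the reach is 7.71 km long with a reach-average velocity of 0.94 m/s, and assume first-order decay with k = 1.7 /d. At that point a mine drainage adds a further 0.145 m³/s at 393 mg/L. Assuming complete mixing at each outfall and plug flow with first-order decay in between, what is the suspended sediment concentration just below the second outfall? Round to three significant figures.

104 mg/L

Mass balance: C = (1.200·27.00 + 0.2280·411.0) / 1.428 = 126.1/1.428 = 88.31 mg/L; combined flow 1.428 m³/s.
Travel time t = 7.71·1000 / 0.94 = 8202 s = 2.278 h.
Applying C = C₀e^(−kt): 88.31 × 0.8510 = 75.15 mg/L.
At the second outfall, C = (1.428·75.15 + 0.1450·393.0) / (1.428 + 0.1450) = 104.4 mg/L.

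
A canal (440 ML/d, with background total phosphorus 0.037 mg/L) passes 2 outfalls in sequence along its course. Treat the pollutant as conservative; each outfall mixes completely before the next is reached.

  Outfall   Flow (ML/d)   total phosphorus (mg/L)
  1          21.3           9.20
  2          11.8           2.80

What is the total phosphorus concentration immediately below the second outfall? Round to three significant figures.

Below outfall 1: Q → 461.3 ML/d, C = (440.0·0.03700 + 21.30·9.200)/461.3 = 0.4601 mg/L.
Below outfall 2: Q → 473.1 ML/d, C = (461.3·0.4601 + 11.80·2.800)/473.1 = 0.5185 mg/L.

0.518 mg/L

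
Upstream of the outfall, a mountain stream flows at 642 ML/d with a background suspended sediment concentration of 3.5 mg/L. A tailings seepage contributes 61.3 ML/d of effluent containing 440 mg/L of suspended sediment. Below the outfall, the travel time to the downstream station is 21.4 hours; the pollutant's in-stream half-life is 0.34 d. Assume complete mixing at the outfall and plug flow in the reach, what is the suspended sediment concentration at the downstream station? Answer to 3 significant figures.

Conservation of mass: C = (642.0·3.500 + 61.30·440.0) / 703.3 = 29220/703.3 = 41.55 mg/L.
Half-life 0.34 d → k = ln 2 / 0.34 = 2.039 d⁻¹.
Decay over the reach: 41.55·exp(−kt) = 41.55·0.1624 = 6.746 mg/L.

6.75 mg/L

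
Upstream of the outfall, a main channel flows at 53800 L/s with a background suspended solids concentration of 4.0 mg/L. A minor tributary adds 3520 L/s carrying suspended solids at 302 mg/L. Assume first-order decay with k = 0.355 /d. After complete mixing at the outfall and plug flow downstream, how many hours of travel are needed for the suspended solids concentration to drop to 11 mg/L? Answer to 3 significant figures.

Mass balance: C = (53800·4.000 + 3520·302.0) / 57320 = 1278000/57320 = 22.30 mg/L.
22.30·exp(−k·t) = 11 → t = ln(22.30/11)/k = 172000 s = 47.78 h.

47.8 h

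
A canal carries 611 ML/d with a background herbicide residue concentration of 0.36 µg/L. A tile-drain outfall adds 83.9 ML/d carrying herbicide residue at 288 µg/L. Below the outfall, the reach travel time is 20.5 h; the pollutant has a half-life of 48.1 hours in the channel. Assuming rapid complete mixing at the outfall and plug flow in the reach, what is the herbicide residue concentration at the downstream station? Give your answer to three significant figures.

Flow-weighted average: C = (611.0·0.3600 + 83.90·288.0) / 694.9 = 24380/694.9 = 35.09 µg/L.
Half-life 48.1 h → k = ln 2 / 48.1 = 0.01441 h⁻¹ = 0.3459 d⁻¹.
Decay over the reach: 35.09·exp(−kt) = 35.09·0.7442 = 26.11 µg/L.

26.1 µg/L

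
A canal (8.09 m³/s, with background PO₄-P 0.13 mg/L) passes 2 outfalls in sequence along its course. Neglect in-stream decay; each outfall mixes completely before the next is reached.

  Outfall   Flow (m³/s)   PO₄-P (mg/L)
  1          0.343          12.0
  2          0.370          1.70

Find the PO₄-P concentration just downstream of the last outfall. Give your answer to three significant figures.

After outfall 1: Q = 8.090 + 0.3430 = 8.433 m³/s; C = (8.090·0.1300 + 0.3430·12.00)/8.433 = 0.6128 mg/L.
After outfall 2: Q = 8.433 + 0.3700 = 8.803 m³/s; C = (8.433·0.6128 + 0.3700·1.700)/8.803 = 0.6585 mg/L.

0.658 mg/L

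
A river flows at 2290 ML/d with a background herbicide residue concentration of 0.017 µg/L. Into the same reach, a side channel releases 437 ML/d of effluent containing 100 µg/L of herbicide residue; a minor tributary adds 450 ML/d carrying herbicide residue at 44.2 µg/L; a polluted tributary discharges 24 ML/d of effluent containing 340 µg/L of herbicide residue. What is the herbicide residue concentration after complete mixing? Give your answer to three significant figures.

22.4 µg/L

Mixed concentration C = ΣQC/ΣQ = (2290·0.01700 + 437.0·100.0 + 450.0·44.20 + 24.00·340.0) / 3201 = 71790/3201 = 22.43 µg/L.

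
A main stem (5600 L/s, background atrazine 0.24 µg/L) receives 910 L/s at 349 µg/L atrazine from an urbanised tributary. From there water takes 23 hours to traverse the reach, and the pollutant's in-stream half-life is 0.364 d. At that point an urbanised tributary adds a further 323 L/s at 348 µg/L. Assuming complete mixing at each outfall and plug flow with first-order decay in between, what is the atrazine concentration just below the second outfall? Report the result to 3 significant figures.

Flow-weighted average: C = (5600·0.2400 + 910.0·349.0) / 6510 = 318900/6510 = 48.99 µg/L; combined flow 6510 L/s.
Half-life 0.364 d → k = ln 2 / 0.364 = 1.904 d⁻¹.
Applying C = C₀e^(−kt): 48.99 × 0.1612 = 7.899 µg/L.
At the second outfall, C = (6510·7.899 + 323.0·348.0) / (6510 + 323.0) = 23.98 µg/L.

24.0 µg/L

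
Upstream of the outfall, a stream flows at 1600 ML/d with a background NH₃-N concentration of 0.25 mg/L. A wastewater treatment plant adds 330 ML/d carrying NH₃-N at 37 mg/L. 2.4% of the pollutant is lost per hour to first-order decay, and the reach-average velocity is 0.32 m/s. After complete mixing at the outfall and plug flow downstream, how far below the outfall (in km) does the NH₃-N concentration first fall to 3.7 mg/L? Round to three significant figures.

27.0 km

Mixed concentration C = ΣQC/ΣQ = (1600·0.2500 + 330.0·37.00) / 1930 = 12610/1930 = 6.534 mg/L.
2.4%/h lost → k = −ln(1 − 0.024) = 0.02429 h⁻¹.
Set 6.534·exp(−k·t) = 3.7 → t = ln(6.534/3.7)/k = 84270 s = 23.41 h.
Distance = v·t = 0.32·84270 = 26970 m = 26.97 km.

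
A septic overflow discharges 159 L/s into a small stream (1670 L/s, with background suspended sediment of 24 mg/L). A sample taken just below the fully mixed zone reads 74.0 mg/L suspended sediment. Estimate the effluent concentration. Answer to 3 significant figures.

599 mg/L

Mass balance: 1670·24.00 + 159.0·Cₑ = 1829·74.00
→ Cₑ = (1829·74.00 − 1670·24.00) / 159.0 = 599.2 mg/L.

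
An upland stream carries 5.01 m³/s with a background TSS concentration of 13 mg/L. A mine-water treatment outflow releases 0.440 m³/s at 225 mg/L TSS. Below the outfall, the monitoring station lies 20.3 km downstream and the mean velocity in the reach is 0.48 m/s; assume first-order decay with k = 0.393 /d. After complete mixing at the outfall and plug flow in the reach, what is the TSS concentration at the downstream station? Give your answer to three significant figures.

24.8 mg/L

Flow-weighted average: C = (5.010·13.00 + 0.4400·225.0) / 5.450 = 164.1/5.450 = 30.12 mg/L.
Travel time t = 20.3·1000 / 0.48 = 42290 s = 11.75 h.
Decay over the reach: 30.12·exp(−kt) = 30.12·0.8250 = 24.85 mg/L.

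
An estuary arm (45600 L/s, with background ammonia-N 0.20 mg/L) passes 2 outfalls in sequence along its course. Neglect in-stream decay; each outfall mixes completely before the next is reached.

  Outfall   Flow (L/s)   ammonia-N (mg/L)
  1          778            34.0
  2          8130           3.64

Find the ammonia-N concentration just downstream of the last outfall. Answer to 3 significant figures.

After outfall 1: Q = 45600 + 778.0 = 46380 L/s; C = (45600·0.2000 + 778.0·34.00)/46380 = 0.7670 mg/L.
After outfall 2: Q = 46380 + 8130 = 54510 L/s; C = (46380·0.7670 + 8130·3.640)/54510 = 1.196 mg/L.

1.20 mg/L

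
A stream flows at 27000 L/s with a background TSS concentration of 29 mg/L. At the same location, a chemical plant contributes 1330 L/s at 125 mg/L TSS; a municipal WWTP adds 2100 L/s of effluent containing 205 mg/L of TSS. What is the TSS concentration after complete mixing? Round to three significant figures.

Flow-weighted average: C = (27000·29.00 + 1330·125.0 + 2100·205.0) / 30430 = 1380000/30430 = 45.34 mg/L.

45.3 mg/L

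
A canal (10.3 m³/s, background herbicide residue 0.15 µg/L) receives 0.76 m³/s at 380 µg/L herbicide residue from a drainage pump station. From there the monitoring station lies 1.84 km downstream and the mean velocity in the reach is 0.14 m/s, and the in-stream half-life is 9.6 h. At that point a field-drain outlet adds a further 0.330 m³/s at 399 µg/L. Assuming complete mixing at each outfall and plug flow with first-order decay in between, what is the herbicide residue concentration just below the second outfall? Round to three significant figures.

Conservation of mass: C = (10.30·0.1500 + 0.7600·380.0) / 11.06 = 290.3/11.06 = 26.25 µg/L; combined flow 11.06 m³/s.
Travel time t = 1.84·1000 / 0.14 = 13140 s = 3.651 h.
Half-life 9.6 h → k = ln 2 / 9.6 = 0.07220 h⁻¹ = 1.733 d⁻¹.
Applying C = C₀e^(−kt): 26.25 × 0.7683 = 20.17 µg/L.
At the second outfall, C = (11.06·20.17 + 0.3300·399.0) / (11.06 + 0.3300) = 31.14 µg/L.

31.1 µg/L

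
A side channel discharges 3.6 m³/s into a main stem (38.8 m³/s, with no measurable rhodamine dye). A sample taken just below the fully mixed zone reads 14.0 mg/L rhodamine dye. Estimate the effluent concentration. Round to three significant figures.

Mass balance: 38.80·0 + 3.600·Cₑ = 42.40·14.00
→ Cₑ = (42.40·14.00 − 38.80·0) / 3.600 = 164.9 mg/L.

165 mg/L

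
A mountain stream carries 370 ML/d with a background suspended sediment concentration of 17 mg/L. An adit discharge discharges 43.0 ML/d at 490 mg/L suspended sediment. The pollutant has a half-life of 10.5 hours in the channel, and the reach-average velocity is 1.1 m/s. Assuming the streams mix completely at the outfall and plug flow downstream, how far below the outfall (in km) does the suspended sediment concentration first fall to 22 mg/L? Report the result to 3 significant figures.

66.1 km

Conservation of mass: C = (370.0·17.00 + 43.00·490.0) / 413.0 = 27360/413.0 = 66.25 mg/L.
Half-life 10.5 h → k = ln 2 / 10.5 = 0.06601 h⁻¹ = 1.584 d⁻¹.
Set 66.25·exp(−k·t) = 22 → t = ln(66.25/22)/k = 60120 s = 16.70 h.
Distance = v·t = 1.1·60120 = 66130 m = 66.13 km.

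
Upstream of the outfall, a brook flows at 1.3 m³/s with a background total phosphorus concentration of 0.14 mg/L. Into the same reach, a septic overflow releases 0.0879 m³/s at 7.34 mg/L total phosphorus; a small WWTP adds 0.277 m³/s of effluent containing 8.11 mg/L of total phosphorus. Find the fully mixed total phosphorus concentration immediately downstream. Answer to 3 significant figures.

Mass balance: C = (1.300·0.1400 + 0.08790·7.340 + 0.2770·8.110) / 1.665 = 3.074/1.665 = 1.846 mg/L.

1.85 mg/L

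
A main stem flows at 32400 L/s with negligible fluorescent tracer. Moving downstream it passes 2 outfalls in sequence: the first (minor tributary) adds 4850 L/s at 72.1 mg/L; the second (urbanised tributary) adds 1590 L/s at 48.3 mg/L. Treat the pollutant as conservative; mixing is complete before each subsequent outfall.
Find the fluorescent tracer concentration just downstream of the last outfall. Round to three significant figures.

11.0 mg/L

After outfall 1: Q = 32400 + 4850 = 37250 L/s; C = (32400·0 + 4850·72.10)/37250 = 9.388 mg/L.
After outfall 2: Q = 37250 + 1590 = 38840 L/s; C = (37250·9.388 + 1590·48.30)/38840 = 10.98 mg/L.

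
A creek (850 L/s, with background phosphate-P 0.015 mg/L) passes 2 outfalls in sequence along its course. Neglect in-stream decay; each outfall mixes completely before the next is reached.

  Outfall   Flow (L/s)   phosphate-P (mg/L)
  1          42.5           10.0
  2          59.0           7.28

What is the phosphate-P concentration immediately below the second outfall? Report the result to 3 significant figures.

0.911 mg/L

Outfall 1: combined Q = 892.5 L/s; C = (850.0·0.01500 + 42.50·10.00)/892.5 = 0.4905 mg/L.
Outfall 2: combined Q = 951.5 L/s; C = (892.5·0.4905 + 59.00·7.280)/951.5 = 0.9115 mg/L.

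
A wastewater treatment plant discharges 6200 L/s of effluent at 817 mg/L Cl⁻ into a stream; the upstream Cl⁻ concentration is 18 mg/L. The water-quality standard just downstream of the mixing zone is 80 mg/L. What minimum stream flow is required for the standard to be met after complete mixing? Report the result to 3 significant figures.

Set C_mix = 80: (Q·18.00 + 6200·817.0) / (Q + 6200) = 80
→ Q = 6200·(817.0 − 80)/(80 − 18.00) = 73700 L/s.

73700 L/s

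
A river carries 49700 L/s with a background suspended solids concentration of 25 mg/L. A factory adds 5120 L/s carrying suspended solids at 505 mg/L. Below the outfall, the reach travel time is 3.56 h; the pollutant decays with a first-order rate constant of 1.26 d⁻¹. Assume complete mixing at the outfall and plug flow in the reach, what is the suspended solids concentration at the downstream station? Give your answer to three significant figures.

57.9 mg/L

Flow-weighted average: C = (49700·25.00 + 5120·505.0) / 54820 = 3828000/54820 = 69.83 mg/L.
First-order decay: C = 69.83·exp(−k·t) = 69.83·0.8295 = 57.93 mg/L.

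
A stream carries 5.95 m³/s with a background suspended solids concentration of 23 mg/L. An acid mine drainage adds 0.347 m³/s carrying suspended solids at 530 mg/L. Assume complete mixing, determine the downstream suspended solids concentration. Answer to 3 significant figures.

After mixing, C = (5.950·23.00 + 0.3470·530.0) / 6.297 = 320.8/6.297 = 50.94 mg/L.

50.9 mg/L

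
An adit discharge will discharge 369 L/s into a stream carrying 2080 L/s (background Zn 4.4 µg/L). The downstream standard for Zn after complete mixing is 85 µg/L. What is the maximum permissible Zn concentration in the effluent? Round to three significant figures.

At the limit, (Qr·Cr + Qe·Cₑ)/(Qr + Qe) = 85:
Cₑ = (2449·85 − 2080·4.400) / 369.0 = 539.3 µg/L.

539 µg/L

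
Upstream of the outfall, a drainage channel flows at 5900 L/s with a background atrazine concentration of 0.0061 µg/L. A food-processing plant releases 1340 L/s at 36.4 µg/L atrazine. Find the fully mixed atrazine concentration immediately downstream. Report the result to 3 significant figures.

Mass balance: C = (5900·0.006100 + 1340·36.40) / 7240 = 48810/7240 = 6.742 µg/L.

6.74 µg/L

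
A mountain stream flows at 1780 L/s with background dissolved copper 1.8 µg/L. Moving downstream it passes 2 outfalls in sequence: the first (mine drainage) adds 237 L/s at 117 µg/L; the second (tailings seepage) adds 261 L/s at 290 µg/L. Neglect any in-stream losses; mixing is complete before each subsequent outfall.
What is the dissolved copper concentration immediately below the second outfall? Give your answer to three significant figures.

After outfall 1: Q = 1780 + 237.0 = 2017 L/s; C = (1780·1.800 + 237.0·117.0)/2017 = 15.34 µg/L.
After outfall 2: Q = 2017 + 261.0 = 2278 L/s; C = (2017·15.34 + 261.0·290.0)/2278 = 46.81 µg/L.

46.8 µg/L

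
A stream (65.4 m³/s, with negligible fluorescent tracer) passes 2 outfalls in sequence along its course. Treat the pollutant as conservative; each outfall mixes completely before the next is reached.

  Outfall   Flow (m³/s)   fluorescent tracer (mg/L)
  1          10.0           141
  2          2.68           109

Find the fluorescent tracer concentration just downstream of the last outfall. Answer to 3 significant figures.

21.8 mg/L

Outfall 1: combined Q = 75.40 m³/s; C = (65.40·0 + 10.00·141.0)/75.40 = 18.70 mg/L.
Outfall 2: combined Q = 78.08 m³/s; C = (75.40·18.70 + 2.680·109.0)/78.08 = 21.80 mg/L.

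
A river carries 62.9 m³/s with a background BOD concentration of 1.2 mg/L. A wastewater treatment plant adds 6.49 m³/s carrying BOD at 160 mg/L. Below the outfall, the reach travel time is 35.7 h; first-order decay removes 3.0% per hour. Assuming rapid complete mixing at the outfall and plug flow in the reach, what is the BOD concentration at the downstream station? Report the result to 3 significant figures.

5.41 mg/L

Mass balance: C = (62.90·1.200 + 6.490·160.0) / 69.39 = 1114/69.39 = 16.05 mg/L.
3.0%/h lost → k = −ln(1 − 0.03) = 0.03046 h⁻¹.
First-order decay: C = 16.05·exp(−k·t) = 16.05·0.3371 = 5.411 mg/L.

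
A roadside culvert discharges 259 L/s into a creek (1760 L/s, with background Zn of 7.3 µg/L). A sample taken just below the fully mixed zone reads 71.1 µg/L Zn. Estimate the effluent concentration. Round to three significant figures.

Mass balance: 1760·7.300 + 259.0·Cₑ = 2019·71.10
→ Cₑ = (2019·71.10 − 1760·7.300) / 259.0 = 504.6 µg/L.

505 µg/L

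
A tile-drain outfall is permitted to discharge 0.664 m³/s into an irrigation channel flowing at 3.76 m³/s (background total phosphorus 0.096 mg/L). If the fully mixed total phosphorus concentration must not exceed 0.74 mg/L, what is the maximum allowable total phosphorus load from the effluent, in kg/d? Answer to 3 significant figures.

252 kg/d

Mass balance at the limit: 3.760·0.09600 + 0.6640·Cₑ = 4.424·0.74 → Cₑ = 4.387 mg/L.
Load = 0.6640 m³/s × 4.387 g/m³ × 86 400 s/d = 251.7 kg/d.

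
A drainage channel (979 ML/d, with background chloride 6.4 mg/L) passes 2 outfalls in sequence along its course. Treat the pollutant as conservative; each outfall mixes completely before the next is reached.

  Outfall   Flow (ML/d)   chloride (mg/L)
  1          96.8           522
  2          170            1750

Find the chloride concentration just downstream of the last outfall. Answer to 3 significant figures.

Below outfall 1: Q → 1076 ML/d, C = (979.0·6.400 + 96.80·522.0)/1076 = 52.79 mg/L.
Below outfall 2: Q → 1246 ML/d, C = (1076·52.79 + 170.0·1750)/1246 = 284.4 mg/L.

284 mg/L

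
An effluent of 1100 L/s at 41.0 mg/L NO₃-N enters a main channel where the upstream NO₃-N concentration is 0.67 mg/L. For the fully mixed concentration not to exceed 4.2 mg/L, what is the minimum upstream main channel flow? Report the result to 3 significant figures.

Set C_mix = 4.2: (Q·0.6700 + 1100·41.00) / (Q + 1100) = 4.2
→ Q = 1100·(41.00 − 4.2)/(4.2 − 0.6700) = 11470 L/s.

11500 L/s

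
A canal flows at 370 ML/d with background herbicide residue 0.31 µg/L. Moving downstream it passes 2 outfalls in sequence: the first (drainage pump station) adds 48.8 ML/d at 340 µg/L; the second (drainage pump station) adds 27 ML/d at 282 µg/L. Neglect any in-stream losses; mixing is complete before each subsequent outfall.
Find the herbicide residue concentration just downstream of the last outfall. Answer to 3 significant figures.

After outfall 1: Q = 370.0 + 48.80 = 418.8 ML/d; C = (370.0·0.3100 + 48.80·340.0)/418.8 = 39.89 µg/L.
After outfall 2: Q = 418.8 + 27.00 = 445.8 ML/d; C = (418.8·39.89 + 27.00·282.0)/445.8 = 54.56 µg/L.

54.6 µg/L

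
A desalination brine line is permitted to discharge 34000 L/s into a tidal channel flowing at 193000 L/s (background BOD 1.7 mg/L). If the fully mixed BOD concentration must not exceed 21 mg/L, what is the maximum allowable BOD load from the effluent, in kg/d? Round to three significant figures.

384000 kg/d

Mass balance at the limit: 193000·1.700 + 34000·Cₑ = 227000·21 → Cₑ = 130.6 mg/L.
34000 L/s = 34.00 m³/s. Load = 34.00 m³/s × 130.6 g/m³ × 86 400 s/d = 383500 kg/d.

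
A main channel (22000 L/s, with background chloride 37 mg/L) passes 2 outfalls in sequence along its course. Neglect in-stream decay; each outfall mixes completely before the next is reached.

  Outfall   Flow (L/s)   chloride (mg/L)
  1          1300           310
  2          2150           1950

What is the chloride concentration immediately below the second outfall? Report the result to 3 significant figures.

After outfall 1: Q = 22000 + 1300 = 23300 L/s; C = (22000·37.00 + 1300·310.0)/23300 = 52.23 mg/L.
After outfall 2: Q = 23300 + 2150 = 25450 L/s; C = (23300·52.23 + 2150·1950)/25450 = 212.6 mg/L.

213 mg/L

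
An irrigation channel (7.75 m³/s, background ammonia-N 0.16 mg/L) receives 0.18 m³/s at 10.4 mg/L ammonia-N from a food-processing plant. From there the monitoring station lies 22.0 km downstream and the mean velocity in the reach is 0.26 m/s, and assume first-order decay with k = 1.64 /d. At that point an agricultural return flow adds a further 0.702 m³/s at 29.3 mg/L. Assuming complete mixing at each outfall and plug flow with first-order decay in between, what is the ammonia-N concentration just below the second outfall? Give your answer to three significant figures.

2.46 mg/L

Conservation of mass: C = (7.750·0.1600 + 0.1800·10.40) / 7.930 = 3.112/7.930 = 0.3924 mg/L; combined flow 7.930 m³/s.
Travel time t = 22.0·1000 / 0.26 = 84620 s = 23.50 h.
Decay over the reach: 0.3924·exp(−kt) = 0.3924·0.2007 = 0.07875 mg/L.
Second outfall: C = (7.930·0.07875 + 0.7020·29.30)/8.632 = 2.455 mg/L.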